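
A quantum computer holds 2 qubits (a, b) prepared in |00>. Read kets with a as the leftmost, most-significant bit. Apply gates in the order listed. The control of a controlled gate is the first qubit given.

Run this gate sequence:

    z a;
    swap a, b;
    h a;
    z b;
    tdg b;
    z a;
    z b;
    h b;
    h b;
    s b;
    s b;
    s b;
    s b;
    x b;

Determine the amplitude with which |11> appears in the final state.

The final state's coefficient on |11> equals -sqrt(2)/2. Key observation: gates 10-13 undo each other exactly, leaving only the rest of the circuit to track.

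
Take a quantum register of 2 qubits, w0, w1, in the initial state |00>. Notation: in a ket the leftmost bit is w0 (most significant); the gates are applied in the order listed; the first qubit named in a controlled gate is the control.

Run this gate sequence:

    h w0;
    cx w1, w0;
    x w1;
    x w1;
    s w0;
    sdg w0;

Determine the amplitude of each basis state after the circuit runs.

The final amplitudes are sqrt(2)/2 on |00>, 0 on |01>, sqrt(2)/2 on |10>, 0 on |11>.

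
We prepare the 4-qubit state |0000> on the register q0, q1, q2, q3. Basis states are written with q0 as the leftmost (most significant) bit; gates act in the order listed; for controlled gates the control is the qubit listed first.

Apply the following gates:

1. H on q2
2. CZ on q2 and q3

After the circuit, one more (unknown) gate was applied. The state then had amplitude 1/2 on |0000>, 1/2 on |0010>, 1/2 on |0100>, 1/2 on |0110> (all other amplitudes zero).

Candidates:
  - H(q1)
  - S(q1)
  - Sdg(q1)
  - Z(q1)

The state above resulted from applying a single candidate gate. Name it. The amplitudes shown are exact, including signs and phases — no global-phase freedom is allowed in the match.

The unique candidate consistent with the amplitudes is H(q1).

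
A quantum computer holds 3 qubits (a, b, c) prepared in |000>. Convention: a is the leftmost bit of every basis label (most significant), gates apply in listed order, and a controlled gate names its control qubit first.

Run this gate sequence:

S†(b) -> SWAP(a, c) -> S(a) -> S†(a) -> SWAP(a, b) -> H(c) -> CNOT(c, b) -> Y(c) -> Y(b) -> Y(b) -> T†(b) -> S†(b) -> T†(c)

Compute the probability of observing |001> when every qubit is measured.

Outcome |001> occurs with probability 1/2.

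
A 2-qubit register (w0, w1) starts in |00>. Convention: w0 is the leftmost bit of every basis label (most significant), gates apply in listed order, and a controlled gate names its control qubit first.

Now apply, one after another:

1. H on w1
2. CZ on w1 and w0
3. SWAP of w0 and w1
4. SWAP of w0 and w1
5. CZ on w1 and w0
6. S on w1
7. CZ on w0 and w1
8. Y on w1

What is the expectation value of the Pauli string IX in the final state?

The expectation value of IX is 0.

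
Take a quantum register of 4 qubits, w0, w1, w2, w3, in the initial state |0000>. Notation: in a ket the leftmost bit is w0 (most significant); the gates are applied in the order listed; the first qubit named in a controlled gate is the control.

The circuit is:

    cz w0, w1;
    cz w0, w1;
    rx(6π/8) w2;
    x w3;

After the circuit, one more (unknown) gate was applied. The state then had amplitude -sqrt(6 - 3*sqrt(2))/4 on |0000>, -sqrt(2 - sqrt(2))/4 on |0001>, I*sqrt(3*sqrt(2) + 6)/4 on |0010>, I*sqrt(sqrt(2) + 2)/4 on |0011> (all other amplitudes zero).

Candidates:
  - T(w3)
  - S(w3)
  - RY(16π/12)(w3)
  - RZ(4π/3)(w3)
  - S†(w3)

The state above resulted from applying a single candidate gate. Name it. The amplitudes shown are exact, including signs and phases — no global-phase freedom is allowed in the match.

The unique candidate consistent with the amplitudes is RY(16π/12)(w3). Key observation: the block from step 1 through step 2 cancels to the identity and can be dropped.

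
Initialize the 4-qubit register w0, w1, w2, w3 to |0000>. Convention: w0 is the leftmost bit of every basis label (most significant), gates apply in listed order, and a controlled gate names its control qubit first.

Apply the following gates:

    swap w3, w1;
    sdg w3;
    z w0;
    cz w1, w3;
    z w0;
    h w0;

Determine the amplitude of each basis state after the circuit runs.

The resulting statevector has amplitude sqrt(2)/2 on |0000>, sqrt(2)/2 on |1000>, and 0 on every other basis state.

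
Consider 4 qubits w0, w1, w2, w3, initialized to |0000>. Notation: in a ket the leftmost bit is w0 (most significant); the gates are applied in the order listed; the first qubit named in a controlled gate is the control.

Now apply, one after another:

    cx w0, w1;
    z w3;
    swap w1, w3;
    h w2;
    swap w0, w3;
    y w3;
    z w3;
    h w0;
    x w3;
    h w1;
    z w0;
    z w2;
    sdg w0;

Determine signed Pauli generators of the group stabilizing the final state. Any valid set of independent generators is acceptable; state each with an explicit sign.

The final state is stabilized by the group generated by +YIII, +IXII, -IIXI, +IIIZ; other independent generating sets are equally valid.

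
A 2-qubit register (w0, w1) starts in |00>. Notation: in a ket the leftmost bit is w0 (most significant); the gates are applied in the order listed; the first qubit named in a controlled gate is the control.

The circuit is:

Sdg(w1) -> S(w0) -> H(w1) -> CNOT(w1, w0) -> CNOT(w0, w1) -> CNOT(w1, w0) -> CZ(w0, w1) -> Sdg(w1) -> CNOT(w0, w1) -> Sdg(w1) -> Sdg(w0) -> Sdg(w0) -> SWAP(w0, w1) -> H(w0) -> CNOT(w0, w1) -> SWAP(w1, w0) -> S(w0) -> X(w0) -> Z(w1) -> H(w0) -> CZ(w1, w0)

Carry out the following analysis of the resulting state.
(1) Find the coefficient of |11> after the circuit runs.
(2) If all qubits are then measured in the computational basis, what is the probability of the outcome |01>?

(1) |11> carries amplitude sqrt(2)*I/2 in the final state.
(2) Outcome |01> occurs with probability 0.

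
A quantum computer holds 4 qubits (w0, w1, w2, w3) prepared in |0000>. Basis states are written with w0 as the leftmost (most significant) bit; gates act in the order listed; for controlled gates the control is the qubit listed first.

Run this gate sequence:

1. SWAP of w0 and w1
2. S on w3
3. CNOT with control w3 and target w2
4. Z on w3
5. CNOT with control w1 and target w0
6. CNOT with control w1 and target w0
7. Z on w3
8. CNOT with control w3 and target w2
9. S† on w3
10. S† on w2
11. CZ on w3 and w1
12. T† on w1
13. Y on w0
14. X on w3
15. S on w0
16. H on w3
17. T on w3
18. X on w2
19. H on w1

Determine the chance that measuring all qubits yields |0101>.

The probability of measuring |0101> is 0. Key observation: the block from step 2 through step 9 cancels to the identity and can be dropped.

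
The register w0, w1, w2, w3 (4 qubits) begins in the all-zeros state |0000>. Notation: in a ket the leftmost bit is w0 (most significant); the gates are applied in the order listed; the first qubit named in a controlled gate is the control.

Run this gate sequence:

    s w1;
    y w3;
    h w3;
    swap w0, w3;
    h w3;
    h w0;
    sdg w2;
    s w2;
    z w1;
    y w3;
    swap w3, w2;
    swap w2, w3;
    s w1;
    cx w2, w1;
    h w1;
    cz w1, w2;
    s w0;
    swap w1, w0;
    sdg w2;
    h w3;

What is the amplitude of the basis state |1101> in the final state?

The amplitude on |1101> is sqrt(2)*I/2.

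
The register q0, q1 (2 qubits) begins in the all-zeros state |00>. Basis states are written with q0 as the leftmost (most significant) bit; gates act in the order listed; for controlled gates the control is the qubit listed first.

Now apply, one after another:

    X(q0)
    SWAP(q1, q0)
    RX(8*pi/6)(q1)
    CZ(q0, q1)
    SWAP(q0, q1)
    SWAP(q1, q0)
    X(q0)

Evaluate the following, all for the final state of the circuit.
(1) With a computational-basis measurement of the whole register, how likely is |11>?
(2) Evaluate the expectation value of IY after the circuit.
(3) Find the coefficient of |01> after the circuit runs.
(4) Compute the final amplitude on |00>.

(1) The probability of measuring |11> is 1/4.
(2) In the final state, IY has expectation -sqrt(3)/2.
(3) The final state's coefficient on |01> equals 0.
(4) The final state's coefficient on |00> equals 0.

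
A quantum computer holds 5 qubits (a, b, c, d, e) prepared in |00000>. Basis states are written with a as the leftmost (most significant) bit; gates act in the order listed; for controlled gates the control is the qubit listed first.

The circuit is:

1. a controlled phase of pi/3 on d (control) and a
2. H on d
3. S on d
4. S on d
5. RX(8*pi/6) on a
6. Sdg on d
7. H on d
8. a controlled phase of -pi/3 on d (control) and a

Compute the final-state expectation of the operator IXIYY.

The expectation value of IXIYY is 0.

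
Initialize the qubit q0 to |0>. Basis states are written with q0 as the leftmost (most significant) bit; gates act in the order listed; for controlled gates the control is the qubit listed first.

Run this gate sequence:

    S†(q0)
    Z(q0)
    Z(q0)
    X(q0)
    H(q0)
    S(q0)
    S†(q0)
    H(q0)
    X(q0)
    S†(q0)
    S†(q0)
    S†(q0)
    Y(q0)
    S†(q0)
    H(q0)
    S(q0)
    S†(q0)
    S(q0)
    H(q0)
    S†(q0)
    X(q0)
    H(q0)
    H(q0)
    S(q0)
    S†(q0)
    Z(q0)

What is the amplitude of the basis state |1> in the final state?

The amplitude on |1> is -1/2 + I/2.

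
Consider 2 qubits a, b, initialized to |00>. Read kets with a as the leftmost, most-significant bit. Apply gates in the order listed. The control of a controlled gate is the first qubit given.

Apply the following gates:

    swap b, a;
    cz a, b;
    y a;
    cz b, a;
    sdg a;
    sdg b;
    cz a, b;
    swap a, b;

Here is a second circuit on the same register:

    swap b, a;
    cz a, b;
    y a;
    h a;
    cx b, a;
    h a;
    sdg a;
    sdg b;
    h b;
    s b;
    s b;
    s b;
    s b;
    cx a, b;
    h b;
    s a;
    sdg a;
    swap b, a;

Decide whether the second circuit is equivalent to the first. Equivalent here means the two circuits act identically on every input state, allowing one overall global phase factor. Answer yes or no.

Yes, they are equivalent — the unitaries differ by at most a global phase.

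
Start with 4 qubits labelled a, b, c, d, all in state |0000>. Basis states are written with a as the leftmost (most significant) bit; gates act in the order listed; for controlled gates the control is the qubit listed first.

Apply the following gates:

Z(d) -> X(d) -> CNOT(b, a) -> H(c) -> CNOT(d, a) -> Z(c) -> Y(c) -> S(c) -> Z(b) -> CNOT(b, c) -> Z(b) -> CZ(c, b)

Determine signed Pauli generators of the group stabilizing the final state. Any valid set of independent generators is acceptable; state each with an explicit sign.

The final state is stabilized by the group generated by +IIYI, -ZIII, +IZII, -IIIZ; other independent generating sets are equally valid.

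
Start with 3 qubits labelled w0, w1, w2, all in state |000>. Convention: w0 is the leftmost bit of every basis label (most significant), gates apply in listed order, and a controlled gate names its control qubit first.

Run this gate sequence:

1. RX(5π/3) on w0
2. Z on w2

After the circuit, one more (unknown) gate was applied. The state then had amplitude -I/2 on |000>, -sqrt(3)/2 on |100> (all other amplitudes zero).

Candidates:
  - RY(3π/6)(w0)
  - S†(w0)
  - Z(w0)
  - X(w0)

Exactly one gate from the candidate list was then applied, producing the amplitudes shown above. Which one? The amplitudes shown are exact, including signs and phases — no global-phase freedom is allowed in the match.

It was X(w0) that produced the state shown.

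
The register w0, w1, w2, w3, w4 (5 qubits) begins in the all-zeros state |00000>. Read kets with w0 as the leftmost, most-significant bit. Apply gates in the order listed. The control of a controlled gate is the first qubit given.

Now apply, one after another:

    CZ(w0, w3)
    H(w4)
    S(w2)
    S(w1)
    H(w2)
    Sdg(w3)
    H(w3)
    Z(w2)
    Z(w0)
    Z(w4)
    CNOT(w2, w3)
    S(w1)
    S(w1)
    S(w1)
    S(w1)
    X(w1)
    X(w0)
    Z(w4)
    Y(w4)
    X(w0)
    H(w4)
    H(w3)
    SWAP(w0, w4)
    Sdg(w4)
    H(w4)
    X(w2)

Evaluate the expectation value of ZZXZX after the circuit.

In the final state, ZZXZX has expectation -1. Key observation: gates 12-15 undo each other exactly, leaving only the rest of the circuit to track.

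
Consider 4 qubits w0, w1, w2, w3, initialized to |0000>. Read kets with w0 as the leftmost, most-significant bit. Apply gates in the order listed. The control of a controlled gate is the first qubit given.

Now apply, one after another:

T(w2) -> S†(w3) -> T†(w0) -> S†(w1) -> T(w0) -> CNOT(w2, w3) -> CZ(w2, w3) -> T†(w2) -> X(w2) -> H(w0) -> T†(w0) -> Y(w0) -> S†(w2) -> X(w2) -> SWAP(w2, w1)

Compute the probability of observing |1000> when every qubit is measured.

Outcome |1000> occurs with probability 1/2.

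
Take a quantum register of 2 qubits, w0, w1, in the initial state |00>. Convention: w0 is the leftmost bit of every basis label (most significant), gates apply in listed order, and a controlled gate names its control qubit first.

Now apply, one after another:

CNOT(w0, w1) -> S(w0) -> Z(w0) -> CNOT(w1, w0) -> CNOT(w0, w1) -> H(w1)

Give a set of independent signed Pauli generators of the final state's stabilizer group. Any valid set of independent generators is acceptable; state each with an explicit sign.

The stabilizer group can be generated by +IX, +ZI, among other valid generating sets.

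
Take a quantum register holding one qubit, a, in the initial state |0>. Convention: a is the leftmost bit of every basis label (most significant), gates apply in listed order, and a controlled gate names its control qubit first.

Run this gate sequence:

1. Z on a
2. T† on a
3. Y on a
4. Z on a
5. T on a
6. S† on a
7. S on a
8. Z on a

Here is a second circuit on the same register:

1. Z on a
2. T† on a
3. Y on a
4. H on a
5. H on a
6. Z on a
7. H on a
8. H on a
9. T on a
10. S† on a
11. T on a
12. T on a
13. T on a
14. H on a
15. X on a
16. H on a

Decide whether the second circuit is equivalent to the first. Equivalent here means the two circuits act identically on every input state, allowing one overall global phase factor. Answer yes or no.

No, they are not equivalent — no single phase factor reconciles the two unitaries.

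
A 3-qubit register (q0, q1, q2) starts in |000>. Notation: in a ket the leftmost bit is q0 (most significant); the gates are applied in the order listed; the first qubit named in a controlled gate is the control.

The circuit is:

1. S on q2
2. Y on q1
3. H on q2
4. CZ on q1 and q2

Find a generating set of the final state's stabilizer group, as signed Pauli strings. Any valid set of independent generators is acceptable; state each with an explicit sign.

The stabilizer group can be generated by -IIX, +ZII, -IZI, among other valid generating sets.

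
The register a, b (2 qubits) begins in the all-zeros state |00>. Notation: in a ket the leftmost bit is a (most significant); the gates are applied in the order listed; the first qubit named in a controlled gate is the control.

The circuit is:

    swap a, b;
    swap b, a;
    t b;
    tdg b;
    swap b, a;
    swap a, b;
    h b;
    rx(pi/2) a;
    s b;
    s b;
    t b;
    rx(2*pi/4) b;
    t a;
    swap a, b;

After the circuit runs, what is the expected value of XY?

The expectation value of XY is 1/2. Key observation: steps 1-6 multiply out to the identity, so the circuit reduces to the remaining gates.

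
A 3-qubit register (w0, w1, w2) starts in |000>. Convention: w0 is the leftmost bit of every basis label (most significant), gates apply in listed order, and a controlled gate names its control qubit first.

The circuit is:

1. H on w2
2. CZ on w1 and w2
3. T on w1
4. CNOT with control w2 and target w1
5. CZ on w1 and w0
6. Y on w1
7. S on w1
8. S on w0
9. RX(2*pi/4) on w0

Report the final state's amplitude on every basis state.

The resulting statevector has amplitude 0 on |000>, -I/2 on |001>, -1/2 on |010>, 0 on |011>, 0 on |100>, -1/2 on |101>, I/2 on |110>, 0 on |111>.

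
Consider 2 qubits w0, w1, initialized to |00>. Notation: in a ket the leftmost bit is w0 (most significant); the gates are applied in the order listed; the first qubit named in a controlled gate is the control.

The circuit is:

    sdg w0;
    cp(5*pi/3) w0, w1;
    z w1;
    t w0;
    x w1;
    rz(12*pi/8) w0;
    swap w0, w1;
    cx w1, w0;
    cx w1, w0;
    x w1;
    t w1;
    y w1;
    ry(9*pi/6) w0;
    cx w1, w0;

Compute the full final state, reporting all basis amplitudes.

After the circuit, the state carries amplitude sqrt(2)/2 on |00>, 0 on |01>, sqrt(2)/2 on |10>, 0 on |11>. Key observation: gates 8-9 undo each other exactly, leaving only the rest of the circuit to track.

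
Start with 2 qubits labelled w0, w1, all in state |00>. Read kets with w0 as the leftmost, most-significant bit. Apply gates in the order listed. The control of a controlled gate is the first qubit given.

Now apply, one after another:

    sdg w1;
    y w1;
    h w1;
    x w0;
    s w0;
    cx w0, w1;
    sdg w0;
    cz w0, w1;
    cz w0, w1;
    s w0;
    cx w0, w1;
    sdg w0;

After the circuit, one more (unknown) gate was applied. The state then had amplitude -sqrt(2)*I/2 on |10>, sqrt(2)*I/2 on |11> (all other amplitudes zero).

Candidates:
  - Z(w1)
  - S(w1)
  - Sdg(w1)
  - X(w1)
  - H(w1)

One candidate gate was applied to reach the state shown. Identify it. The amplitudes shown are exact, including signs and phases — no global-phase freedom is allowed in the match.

The unique candidate consistent with the amplitudes is X(w1). Key observation: the block from step 5 through step 12 cancels to the identity and can be dropped.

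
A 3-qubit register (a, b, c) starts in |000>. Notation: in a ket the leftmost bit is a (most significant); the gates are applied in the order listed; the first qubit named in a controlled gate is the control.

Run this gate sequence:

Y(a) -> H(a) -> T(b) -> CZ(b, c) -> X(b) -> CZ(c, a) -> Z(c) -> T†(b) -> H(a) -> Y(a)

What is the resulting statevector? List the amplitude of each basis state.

The resulting statevector has amplitude exp(-I*pi/4) on |010>, and 0 on every other basis state.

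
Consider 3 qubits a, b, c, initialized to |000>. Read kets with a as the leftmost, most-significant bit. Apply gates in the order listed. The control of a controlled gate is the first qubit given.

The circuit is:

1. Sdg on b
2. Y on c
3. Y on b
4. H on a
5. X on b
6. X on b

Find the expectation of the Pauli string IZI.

The expectation value of IZI is -1. Key observation: gates 5-6 undo each other exactly, leaving only the rest of the circuit to track.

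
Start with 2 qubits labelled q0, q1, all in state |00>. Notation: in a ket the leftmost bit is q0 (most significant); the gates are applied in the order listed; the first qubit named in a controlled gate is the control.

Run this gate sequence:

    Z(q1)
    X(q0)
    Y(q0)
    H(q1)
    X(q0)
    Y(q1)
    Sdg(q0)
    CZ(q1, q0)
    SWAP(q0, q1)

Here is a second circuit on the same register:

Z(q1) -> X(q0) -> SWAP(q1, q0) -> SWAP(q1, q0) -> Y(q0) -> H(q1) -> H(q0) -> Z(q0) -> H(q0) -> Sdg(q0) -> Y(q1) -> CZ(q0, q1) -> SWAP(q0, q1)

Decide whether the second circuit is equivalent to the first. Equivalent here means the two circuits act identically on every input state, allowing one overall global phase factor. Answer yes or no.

Yes: on every input state the two circuits agree up to one overall phase factor.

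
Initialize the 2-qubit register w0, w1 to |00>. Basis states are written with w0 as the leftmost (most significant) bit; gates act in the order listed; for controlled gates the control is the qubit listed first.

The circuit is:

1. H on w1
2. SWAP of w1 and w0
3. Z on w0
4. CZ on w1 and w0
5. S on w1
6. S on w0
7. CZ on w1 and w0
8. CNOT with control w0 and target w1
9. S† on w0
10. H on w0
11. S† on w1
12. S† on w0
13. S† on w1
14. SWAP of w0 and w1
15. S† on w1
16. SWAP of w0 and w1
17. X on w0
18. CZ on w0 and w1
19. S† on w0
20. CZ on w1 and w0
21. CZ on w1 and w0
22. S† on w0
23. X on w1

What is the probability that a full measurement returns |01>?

A full measurement returns |01> with probability 1/4.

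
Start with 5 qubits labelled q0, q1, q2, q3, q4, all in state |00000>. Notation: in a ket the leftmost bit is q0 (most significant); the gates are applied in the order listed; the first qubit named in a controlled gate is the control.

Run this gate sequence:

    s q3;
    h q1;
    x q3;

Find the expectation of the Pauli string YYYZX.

In the final state, YYYZX has expectation 0.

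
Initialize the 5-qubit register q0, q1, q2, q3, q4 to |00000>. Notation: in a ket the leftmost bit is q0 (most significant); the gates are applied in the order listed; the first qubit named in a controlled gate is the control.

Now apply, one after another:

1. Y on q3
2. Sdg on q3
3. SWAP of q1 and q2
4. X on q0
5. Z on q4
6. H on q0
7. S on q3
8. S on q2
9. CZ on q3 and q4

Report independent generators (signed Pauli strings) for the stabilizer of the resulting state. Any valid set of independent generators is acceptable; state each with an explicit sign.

One valid set of independent stabilizer generators is -XIIII, +IZIII, +IIZII, -IIIZI, +IIIIZ (any independent generating set of the same group is equally correct).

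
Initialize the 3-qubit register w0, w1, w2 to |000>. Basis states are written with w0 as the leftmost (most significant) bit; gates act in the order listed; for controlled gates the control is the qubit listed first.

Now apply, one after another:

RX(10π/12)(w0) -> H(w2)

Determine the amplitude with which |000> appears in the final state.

|000> carries amplitude -1/4 + sqrt(3)/4 in the final state.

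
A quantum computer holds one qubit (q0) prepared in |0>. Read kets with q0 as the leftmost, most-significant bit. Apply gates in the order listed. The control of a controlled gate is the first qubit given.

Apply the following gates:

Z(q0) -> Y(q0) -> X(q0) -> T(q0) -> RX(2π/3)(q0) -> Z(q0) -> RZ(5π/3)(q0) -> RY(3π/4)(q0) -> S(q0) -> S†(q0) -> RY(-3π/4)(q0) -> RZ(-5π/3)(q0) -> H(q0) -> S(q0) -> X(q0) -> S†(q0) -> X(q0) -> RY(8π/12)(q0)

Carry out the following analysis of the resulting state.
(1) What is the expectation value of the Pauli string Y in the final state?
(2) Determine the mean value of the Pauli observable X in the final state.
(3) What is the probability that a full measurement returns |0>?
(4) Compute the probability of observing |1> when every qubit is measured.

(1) In the final state, Y has expectation sqrt(3)/2. Key observation: the block from step 7 through step 12 cancels to the identity and can be dropped.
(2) The observable X averages to -1/4.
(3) Outcome |0> occurs with probability 1/2 - sqrt(3)/8.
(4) The probability of measuring |1> is sqrt(3)/8 + 1/2.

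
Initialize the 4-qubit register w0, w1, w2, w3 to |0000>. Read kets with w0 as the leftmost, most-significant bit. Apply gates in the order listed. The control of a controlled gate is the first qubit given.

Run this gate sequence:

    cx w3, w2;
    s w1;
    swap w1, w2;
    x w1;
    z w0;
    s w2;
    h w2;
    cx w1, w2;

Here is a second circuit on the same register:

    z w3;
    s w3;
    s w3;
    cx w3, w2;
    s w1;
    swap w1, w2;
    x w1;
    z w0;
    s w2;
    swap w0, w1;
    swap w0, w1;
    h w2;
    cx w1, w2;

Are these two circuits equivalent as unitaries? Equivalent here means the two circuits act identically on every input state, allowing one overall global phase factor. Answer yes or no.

Yes: on every input state the two circuits agree up to one overall phase factor.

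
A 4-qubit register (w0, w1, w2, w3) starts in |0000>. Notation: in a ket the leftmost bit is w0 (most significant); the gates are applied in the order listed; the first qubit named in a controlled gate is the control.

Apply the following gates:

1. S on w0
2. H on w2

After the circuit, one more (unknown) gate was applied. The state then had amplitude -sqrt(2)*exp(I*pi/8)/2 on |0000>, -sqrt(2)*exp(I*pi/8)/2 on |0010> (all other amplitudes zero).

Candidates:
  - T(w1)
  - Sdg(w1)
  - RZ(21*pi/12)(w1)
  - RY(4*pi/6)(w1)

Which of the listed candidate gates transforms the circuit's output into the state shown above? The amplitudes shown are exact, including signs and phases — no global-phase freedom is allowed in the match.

The applied gate was RZ(21*pi/12)(w1).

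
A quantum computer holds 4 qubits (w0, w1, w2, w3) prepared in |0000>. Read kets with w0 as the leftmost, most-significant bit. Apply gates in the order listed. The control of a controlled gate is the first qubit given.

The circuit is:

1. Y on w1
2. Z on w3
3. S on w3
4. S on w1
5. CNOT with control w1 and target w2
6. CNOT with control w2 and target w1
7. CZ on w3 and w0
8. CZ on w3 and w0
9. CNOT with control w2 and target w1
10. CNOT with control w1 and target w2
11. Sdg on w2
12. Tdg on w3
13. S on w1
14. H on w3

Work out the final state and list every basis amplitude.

The resulting statevector has amplitude -sqrt(2)*I/2 on |0100>, -sqrt(2)*I/2 on |0101>, and 0 on every other basis state.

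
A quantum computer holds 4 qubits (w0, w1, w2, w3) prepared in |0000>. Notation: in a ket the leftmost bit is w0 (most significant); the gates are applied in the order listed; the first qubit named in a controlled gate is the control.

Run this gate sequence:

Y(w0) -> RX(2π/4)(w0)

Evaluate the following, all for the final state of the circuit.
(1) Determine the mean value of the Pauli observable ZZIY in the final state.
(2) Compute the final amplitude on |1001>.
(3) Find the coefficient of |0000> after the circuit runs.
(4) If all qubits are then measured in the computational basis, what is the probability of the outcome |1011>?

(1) In the final state, ZZIY has expectation 0.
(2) The final state's coefficient on |1001> equals 0.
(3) |0000> carries amplitude sqrt(2)/2 in the final state.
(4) A full measurement returns |1011> with probability 0.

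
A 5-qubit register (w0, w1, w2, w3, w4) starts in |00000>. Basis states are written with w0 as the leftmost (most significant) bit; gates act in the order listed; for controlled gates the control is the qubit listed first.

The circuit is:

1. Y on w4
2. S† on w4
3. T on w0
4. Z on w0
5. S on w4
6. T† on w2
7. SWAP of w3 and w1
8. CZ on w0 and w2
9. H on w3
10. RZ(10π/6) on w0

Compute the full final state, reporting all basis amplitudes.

After the circuit, the state carries amplitude -sqrt(2)*exp(2*I*pi/3)/2 on |00001>, -sqrt(2)*exp(2*I*pi/3)/2 on |00011>, and 0 on every other basis state.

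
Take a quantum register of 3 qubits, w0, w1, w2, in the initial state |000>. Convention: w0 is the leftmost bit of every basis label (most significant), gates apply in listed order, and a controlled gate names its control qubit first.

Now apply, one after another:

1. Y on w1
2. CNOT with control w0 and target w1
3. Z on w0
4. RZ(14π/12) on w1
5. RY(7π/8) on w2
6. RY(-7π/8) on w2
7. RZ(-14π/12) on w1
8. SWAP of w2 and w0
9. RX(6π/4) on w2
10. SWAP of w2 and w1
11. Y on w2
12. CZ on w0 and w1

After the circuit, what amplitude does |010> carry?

|010> carries amplitude -sqrt(2)*I/2 in the final state.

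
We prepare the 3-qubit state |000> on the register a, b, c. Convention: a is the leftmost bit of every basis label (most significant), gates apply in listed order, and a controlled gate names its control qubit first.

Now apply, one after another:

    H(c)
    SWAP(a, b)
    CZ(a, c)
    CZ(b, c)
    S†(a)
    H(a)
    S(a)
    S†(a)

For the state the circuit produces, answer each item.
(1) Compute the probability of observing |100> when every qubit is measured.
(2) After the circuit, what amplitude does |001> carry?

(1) A full measurement returns |100> with probability 1/4. Key observation: steps 7-8 multiply out to the identity, so the circuit reduces to the remaining gates.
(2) The amplitude on |001> is 1/2.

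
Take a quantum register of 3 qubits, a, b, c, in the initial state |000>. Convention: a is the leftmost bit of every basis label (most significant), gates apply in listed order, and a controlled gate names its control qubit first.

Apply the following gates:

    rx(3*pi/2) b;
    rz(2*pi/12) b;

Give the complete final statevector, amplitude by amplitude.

After the circuit, the state carries amplitude sqrt(2)*exp(11*I*pi/12)/2 on |000>, -sqrt(2)*exp(7*I*pi/12)/2 on |010>, and 0 on every other basis state.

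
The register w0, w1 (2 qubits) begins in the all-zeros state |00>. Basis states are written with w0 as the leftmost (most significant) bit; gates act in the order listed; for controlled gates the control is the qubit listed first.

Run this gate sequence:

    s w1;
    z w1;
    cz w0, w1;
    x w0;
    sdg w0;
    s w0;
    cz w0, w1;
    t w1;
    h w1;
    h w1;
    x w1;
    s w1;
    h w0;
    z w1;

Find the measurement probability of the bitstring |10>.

A full measurement returns |10> with probability 0.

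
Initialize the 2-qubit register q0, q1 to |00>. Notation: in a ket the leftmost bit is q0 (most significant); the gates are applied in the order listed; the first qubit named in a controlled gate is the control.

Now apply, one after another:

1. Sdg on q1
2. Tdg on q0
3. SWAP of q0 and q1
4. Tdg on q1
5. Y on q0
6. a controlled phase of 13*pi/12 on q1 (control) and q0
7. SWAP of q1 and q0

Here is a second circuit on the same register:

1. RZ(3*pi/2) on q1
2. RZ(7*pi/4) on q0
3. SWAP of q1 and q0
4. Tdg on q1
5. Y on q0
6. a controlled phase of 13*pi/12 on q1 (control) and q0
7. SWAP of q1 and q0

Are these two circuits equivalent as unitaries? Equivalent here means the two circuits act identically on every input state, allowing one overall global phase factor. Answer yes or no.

Yes: on every input state the two circuits agree up to one overall phase factor.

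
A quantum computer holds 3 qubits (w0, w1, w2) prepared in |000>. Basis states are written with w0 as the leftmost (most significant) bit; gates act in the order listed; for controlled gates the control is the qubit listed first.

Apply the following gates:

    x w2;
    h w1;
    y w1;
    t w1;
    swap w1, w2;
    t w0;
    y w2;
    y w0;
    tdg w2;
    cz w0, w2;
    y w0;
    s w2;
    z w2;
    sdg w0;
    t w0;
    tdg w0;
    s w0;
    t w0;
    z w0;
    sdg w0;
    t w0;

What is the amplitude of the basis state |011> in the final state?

The amplitude on |011> is sqrt(2)*exp(I*pi/4)/2.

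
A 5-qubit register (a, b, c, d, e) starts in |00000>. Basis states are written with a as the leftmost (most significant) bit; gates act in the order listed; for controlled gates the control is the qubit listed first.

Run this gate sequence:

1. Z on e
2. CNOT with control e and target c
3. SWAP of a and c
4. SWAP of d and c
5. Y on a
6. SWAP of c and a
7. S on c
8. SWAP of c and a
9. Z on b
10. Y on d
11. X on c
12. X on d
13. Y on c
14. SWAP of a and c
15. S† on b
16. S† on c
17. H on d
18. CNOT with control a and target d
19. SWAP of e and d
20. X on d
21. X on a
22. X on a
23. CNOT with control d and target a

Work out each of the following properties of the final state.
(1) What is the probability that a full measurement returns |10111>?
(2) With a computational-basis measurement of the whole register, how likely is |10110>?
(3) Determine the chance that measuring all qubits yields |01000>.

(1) A full measurement returns |10111> with probability 1/2.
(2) Outcome |10110> occurs with probability 1/2.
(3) A full measurement returns |01000> with probability 0.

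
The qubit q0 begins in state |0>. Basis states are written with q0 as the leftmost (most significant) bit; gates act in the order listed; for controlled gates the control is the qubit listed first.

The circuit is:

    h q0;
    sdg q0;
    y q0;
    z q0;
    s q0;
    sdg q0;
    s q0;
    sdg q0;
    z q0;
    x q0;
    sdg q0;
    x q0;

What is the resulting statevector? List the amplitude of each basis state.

The final amplitudes are sqrt(2)*I/2 on |0>, sqrt(2)*I/2 on |1>.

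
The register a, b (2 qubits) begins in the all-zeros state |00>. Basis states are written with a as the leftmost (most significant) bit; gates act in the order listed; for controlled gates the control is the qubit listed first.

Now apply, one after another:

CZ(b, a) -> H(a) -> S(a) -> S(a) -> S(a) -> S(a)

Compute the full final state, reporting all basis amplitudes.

The resulting statevector has amplitude sqrt(2)/2 on |00>, 0 on |01>, sqrt(2)/2 on |10>, 0 on |11>. Key observation: steps 3-6 multiply out to the identity, so the circuit reduces to the remaining gates.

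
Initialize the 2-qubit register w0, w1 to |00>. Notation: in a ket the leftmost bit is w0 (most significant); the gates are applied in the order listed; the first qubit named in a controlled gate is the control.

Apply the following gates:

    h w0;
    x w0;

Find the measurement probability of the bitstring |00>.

The probability of measuring |00> is 1/2.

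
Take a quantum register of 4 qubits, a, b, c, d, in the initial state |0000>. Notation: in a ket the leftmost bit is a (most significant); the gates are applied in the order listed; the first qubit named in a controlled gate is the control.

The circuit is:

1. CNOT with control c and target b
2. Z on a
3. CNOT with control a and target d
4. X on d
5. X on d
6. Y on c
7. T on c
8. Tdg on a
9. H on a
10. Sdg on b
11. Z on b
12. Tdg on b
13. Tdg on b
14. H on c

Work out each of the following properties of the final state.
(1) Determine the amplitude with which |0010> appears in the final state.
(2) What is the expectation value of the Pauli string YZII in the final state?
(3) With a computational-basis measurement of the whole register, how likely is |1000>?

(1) The final state's coefficient on |0010> equals -exp(3*I*pi/4)/2. Key observation: steps 4-5 multiply out to the identity, so the circuit reduces to the remaining gates.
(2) In the final state, YZII has expectation 0.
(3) A full measurement returns |1000> with probability 1/4.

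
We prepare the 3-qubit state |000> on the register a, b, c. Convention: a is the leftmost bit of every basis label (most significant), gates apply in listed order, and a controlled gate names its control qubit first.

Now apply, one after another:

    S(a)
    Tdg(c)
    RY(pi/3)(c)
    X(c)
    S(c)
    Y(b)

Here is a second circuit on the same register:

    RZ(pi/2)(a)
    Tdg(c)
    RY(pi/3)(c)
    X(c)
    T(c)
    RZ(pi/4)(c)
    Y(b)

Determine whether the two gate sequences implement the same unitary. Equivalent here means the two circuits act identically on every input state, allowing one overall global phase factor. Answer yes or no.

Yes — the two circuits implement the same unitary up to a global phase.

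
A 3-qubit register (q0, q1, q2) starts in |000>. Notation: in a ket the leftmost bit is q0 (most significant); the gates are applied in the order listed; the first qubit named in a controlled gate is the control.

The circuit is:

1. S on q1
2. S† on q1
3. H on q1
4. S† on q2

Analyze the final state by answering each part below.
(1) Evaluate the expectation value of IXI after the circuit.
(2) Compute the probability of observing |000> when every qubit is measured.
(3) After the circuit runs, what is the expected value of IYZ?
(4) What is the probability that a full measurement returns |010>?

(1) In the final state, IXI has expectation 1.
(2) A full measurement returns |000> with probability 1/2.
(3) In the final state, IYZ has expectation 0.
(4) The probability of measuring |010> is 1/2.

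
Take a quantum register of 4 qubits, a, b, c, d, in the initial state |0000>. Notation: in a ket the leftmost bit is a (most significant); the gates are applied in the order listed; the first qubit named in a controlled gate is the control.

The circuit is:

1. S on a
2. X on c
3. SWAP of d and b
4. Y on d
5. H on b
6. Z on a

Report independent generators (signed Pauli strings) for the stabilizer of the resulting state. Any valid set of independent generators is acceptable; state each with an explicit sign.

The final state is stabilized by the group generated by +IXII, +ZIII, -IIZI, -IIIZ; other independent generating sets are equally valid.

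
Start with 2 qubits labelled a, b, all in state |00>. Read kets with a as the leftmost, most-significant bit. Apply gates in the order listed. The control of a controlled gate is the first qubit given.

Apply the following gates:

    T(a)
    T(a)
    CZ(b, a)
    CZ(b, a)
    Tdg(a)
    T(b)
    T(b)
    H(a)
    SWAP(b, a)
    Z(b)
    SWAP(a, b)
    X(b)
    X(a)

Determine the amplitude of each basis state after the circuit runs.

The final amplitudes are 0 on |00>, -sqrt(2)/2 on |01>, 0 on |10>, sqrt(2)/2 on |11>. Key observation: gates 2-5 undo each other exactly, leaving only the rest of the circuit to track.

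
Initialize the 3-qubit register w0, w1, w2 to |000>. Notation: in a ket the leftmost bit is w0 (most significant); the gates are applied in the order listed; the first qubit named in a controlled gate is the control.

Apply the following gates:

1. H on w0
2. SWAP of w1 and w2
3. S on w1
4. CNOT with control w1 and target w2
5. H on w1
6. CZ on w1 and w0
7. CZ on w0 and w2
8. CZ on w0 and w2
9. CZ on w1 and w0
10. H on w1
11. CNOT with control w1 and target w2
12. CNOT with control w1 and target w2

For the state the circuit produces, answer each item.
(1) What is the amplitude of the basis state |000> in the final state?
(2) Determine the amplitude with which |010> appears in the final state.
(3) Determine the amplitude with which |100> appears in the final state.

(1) The amplitude on |000> is sqrt(2)/2. Key observation: steps 4-11 multiply out to the identity, so the circuit reduces to the remaining gates.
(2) The amplitude on |010> is 0.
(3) |100> carries amplitude sqrt(2)/2 in the final state.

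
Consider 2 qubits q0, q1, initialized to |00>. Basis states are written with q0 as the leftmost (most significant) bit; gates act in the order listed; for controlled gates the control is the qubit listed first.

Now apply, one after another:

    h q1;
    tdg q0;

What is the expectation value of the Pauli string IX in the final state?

The expectation value of IX is 1.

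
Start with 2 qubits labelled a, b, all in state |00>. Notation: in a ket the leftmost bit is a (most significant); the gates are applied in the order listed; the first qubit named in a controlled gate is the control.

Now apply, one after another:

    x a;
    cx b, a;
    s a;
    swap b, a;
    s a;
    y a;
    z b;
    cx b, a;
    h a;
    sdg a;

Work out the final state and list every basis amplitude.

After the circuit, the state carries amplitude 0 on |00>, sqrt(2)/2 on |01>, 0 on |10>, -sqrt(2)*I/2 on |11>.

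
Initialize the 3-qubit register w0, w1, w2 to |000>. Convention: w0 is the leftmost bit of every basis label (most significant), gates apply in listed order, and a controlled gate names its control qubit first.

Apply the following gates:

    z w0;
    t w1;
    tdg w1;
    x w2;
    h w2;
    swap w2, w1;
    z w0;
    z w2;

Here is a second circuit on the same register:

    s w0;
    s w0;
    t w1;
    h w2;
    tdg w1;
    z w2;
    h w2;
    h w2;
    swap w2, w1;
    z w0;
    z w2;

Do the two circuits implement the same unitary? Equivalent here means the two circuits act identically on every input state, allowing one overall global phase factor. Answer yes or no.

Yes: on every input state the two circuits agree up to one overall phase factor.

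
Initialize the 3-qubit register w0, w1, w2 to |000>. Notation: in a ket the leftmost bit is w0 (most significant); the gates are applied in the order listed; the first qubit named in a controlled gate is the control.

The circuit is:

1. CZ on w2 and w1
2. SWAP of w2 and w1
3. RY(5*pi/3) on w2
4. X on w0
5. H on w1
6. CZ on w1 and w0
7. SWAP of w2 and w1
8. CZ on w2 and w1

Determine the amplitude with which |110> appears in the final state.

The amplitude on |110> is sqrt(2)/4.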